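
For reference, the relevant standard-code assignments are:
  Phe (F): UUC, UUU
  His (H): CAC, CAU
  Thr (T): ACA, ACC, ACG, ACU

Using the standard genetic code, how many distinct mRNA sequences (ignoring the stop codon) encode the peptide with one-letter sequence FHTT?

64

Phe: 2 codons.
His: 2 codons.
Thr: 4 codons.
Thr: 4 codons.
2 × 2 × 4 × 4 = 64.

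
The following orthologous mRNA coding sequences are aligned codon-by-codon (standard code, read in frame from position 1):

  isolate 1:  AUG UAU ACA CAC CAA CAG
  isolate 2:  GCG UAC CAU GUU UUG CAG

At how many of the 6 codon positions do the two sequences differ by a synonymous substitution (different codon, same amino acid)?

Codon 1: AUG Met / GCG Ala — nonsynonymous.
Codon 2: UAU Tyr / UAC Tyr — synonymous.
Codon 3: ACA Thr / CAU His — nonsynonymous.
Codon 4: CAC His / GUU Val — nonsynonymous.
Codon 5: CAA Gln / UUG Leu — nonsynonymous.
Codon 6: CAG Gln / CAG Gln — identical.
Synonymous differences: 1.

1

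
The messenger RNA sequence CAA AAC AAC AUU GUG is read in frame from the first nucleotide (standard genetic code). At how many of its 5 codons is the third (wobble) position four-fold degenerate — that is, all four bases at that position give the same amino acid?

1

Codon 1 CAA (Gln): third position 2-fold.
Codon 2 AAC (Asn): third position 2-fold.
Codon 3 AAC (Asn): third position 2-fold.
Codon 4 AUU (Ile): third position 3-fold.
Codon 5 GUG (Val): third position 4-fold.
Four-fold degenerate third positions: 1.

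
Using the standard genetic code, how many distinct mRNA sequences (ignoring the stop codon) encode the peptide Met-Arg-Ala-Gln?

48

Met: 1 codon.
Arg: 6 codons.
Ala: 4 codons.
Gln: 2 codons.
1 × 6 × 4 × 2 = 48.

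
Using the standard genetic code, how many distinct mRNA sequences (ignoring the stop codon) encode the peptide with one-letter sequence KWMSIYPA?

1152

Lys: 2 codons.
Trp: 1 codon.
Met: 1 codon.
Ser: 6 codons.
Ile: 3 codons.
Tyr: 2 codons.
Pro: 4 codons.
Ala: 4 codons.
2 × 1 × 1 × 6 × 3 × 2 × 4 × 4 = 1152.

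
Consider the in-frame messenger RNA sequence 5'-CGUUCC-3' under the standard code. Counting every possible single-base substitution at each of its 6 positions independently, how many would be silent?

Codon 1 (CGU, Arg): 3 synonymous substitutions.
Codon 2 (UCC, Ser): 3 synonymous substitutions.
Total: 3 + 3 = 6.

6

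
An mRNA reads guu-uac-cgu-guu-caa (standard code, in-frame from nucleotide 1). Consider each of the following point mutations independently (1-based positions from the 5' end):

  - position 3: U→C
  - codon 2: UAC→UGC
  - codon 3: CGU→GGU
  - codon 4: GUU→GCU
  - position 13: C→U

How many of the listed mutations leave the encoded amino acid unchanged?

Codon 1: GUU (Val) → GUC (Val) — synonymous.
Codon 2: UAC (Tyr) → UGC (Cys) — missense.
Codon 3: CGU (Arg) → GGU (Gly) — missense.
Codon 4: GUU (Val) → GCU (Ala) — missense.
Codon 5: CAA (Gln) → UAA (Stop) — nonsense.
Synonymous: 1 of 5.

1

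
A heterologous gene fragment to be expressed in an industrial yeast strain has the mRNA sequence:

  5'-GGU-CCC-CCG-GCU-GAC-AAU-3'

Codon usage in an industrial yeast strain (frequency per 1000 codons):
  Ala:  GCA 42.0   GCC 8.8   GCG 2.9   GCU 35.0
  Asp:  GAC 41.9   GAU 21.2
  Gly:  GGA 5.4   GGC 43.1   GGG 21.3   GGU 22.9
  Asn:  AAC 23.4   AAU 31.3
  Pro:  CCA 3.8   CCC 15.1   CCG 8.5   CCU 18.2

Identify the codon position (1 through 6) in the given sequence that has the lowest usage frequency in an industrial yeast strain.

3

Codon 1 GGU (Gly): 22.9 per 1000.
Codon 2 CCC (Pro): 15.1 per 1000.
Codon 3 CCG (Pro): 8.5 per 1000.
Codon 4 GCU (Ala): 35.0 per 1000.
Codon 5 GAC (Asp): 41.9 per 1000.
Codon 6 AAU (Asn): 31.3 per 1000.
Lowest frequency is 8.5 at codon 3.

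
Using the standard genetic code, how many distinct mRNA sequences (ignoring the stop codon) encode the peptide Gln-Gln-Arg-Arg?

144

Gln: 2 codons.
Gln: 2 codons.
Arg: 6 codons.
Arg: 6 codons.
2 × 2 × 6 × 6 = 144.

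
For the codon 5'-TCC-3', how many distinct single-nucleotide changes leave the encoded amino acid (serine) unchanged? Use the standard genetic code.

Position 1: none → 0 synonymous.
Position 2: none → 0 synonymous.
Position 3: TCT, TCA, TCG → 3 synonymous.
Total: 0 + 0 + 3 = 3.

3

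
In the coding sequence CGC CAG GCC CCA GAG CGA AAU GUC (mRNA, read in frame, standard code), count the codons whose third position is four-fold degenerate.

Codon 1 CGC (Arg): third position 4-fold.
Codon 2 CAG (Gln): third position 2-fold.
Codon 3 GCC (Ala): third position 4-fold.
Codon 4 CCA (Pro): third position 4-fold.
Codon 5 GAG (Glu): third position 2-fold.
Codon 6 CGA (Arg): third position 4-fold.
Codon 7 AAU (Asn): third position 2-fold.
Codon 8 GUC (Val): third position 4-fold.
Four-fold degenerate third positions: 5.

5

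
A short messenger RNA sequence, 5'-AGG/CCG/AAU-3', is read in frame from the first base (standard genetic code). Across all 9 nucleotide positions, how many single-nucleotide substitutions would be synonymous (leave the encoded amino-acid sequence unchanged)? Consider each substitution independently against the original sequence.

Codon 1 (AGG, Arg): 2 synonymous substitutions.
Codon 2 (CCG, Pro): 3 synonymous substitutions.
Codon 3 (AAU, Asn): 1 synonymous substitution.
Total: 2 + 3 + 1 = 6.

6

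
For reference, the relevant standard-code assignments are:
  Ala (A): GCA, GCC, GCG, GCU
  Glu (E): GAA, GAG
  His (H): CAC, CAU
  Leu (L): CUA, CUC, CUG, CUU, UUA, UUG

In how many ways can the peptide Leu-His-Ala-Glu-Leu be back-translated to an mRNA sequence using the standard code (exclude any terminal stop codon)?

Leu: 6 codons.
His: 2 codons.
Ala: 4 codons.
Glu: 2 codons.
Leu: 6 codons.
6 × 2 × 4 × 2 × 6 = 576.

576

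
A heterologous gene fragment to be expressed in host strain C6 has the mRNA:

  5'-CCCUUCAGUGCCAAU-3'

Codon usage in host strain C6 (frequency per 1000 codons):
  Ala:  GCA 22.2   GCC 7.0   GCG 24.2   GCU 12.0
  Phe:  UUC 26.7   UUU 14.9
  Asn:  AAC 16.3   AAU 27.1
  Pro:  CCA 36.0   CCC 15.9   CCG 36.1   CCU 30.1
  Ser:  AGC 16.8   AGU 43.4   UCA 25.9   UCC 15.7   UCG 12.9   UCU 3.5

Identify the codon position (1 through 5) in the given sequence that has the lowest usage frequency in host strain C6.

4

Codon 1 CCC (Pro): 15.9 per 1000.
Codon 2 UUC (Phe): 26.7 per 1000.
Codon 3 AGU (Ser): 43.4 per 1000.
Codon 4 GCC (Ala): 7.0 per 1000.
Codon 5 AAU (Asn): 27.1 per 1000.
Lowest frequency is 7.0 at codon 4.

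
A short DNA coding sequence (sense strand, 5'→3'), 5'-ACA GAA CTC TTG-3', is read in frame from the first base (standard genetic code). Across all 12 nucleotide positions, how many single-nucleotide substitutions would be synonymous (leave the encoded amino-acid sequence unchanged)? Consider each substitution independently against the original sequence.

9

Codon 1 (ACA, Thr): 3 synonymous substitutions.
Codon 2 (GAA, Glu): 1 synonymous substitution.
Codon 3 (CTC, Leu): 3 synonymous substitutions.
Codon 4 (TTG, Leu): 2 synonymous substitutions.
Total: 3 + 1 + 3 + 2 = 9.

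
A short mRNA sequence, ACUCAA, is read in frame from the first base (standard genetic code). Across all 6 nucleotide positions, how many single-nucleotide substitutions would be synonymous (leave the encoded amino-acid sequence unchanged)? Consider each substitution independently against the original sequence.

Codon 1 (ACU, Thr): 3 synonymous substitutions.
Codon 2 (CAA, Gln): 1 synonymous substitution.
Total: 3 + 1 = 4.

4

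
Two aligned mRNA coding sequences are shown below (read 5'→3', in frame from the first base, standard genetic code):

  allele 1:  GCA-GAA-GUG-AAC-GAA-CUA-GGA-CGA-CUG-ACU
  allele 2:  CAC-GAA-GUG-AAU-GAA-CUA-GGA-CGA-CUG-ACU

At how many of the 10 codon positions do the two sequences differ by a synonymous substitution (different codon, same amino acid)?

1

Codon 1: GCA Ala / CAC His — nonsynonymous.
Codon 2: GAA Glu / GAA Glu — identical.
Codon 3: GUG Val / GUG Val — identical.
Codon 4: AAC Asn / AAU Asn — synonymous.
Codon 5: GAA Glu / GAA Glu — identical.
Codon 6: CUA Leu / CUA Leu — identical.
Codon 7: GGA Gly / GGA Gly — identical.
Codon 8: CGA Arg / CGA Arg — identical.
Codon 9: CUG Leu / CUG Leu — identical.
Codon 10: ACU Thr / ACU Thr — identical.
Synonymous differences: 1.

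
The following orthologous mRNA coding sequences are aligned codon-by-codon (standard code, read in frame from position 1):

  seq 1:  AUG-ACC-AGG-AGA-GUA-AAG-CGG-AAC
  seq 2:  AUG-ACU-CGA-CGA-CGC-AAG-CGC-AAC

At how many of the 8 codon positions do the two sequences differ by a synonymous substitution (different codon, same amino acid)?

Codon 1: AUG Met / AUG Met — identical.
Codon 2: ACC Thr / ACU Thr — synonymous.
Codon 3: AGG Arg / CGA Arg — synonymous.
Codon 4: AGA Arg / CGA Arg — synonymous.
Codon 5: GUA Val / CGC Arg — nonsynonymous.
Codon 6: AAG Lys / AAG Lys — identical.
Codon 7: CGG Arg / CGC Arg — synonymous.
Codon 8: AAC Asn / AAC Asn — identical.
Synonymous differences: 4.

4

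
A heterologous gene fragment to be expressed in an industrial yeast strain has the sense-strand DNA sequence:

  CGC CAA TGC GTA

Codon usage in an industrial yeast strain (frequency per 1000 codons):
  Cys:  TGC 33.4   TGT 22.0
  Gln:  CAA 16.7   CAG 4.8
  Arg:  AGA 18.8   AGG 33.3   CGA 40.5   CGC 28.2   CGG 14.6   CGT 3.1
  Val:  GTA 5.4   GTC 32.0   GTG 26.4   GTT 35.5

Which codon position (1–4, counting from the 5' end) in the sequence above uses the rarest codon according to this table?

Codon 1 CGC (Arg): 28.2 per 1000.
Codon 2 CAA (Gln): 16.7 per 1000.
Codon 3 TGC (Cys): 33.4 per 1000.
Codon 4 GTA (Val): 5.4 per 1000.
Lowest frequency is 5.4 at codon 4.

4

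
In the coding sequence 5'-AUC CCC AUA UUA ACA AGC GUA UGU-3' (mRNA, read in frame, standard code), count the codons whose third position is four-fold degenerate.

Codon 1 AUC (Ile): third position 3-fold.
Codon 2 CCC (Pro): third position 4-fold.
Codon 3 AUA (Ile): third position 3-fold.
Codon 4 UUA (Leu): third position 2-fold.
Codon 5 ACA (Thr): third position 4-fold.
Codon 6 AGC (Ser): third position 2-fold.
Codon 7 GUA (Val): third position 4-fold.
Codon 8 UGU (Cys): third position 2-fold.
Four-fold degenerate third positions: 3.

3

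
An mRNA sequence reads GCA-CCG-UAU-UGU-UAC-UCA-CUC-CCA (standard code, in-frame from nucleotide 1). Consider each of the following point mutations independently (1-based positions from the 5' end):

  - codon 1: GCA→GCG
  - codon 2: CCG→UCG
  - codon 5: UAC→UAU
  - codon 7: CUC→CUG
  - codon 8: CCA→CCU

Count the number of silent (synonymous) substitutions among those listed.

4

Codon 1: GCA (Ala) → GCG (Ala) — synonymous.
Codon 2: CCG (Pro) → UCG (Ser) — missense.
Codon 5: UAC (Tyr) → UAU (Tyr) — synonymous.
Codon 7: CUC (Leu) → CUG (Leu) — synonymous.
Codon 8: CCA (Pro) → CCU (Pro) — synonymous.
Synonymous: 4 of 5.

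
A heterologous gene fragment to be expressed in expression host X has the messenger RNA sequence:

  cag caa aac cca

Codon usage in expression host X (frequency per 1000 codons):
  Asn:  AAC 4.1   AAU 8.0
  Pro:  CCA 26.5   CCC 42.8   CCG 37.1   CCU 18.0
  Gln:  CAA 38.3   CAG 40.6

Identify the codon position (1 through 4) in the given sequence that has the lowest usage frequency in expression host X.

3

Codon 1 CAG (Gln): 40.6 per 1000.
Codon 2 CAA (Gln): 38.3 per 1000.
Codon 3 AAC (Asn): 4.1 per 1000.
Codon 4 CCA (Pro): 26.5 per 1000.
Lowest frequency is 4.1 at codon 3.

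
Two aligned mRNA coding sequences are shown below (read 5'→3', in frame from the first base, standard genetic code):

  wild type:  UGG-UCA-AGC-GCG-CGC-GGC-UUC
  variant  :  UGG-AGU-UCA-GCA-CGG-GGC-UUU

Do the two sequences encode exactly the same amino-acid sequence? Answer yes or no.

yes

Codon 1: UGG Trp / UGG Trp — identical.
Codon 2: UCA Ser / AGU Ser — synonymous.
Codon 3: AGC Ser / UCA Ser — synonymous.
Codon 4: GCG Ala / GCA Ala — synonymous.
Codon 5: CGC Arg / CGG Arg — synonymous.
Codon 6: GGC Gly / GGC Gly — identical.
Codon 7: UUC Phe / UUU Phe — synonymous.
Nonsynonymous differences: 0 → same protein.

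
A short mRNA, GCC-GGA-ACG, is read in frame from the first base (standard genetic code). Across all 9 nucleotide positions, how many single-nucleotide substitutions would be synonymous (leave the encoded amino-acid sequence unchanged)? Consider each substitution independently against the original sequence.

9

Codon 1 (GCC, Ala): 3 synonymous substitutions.
Codon 2 (GGA, Gly): 3 synonymous substitutions.
Codon 3 (ACG, Thr): 3 synonymous substitutions.
Total: 3 + 3 + 3 = 9.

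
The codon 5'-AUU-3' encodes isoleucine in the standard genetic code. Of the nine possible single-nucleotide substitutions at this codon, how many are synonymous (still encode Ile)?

Position 1: none → 0 synonymous.
Position 2: none → 0 synonymous.
Position 3: AUC, AUA → 2 synonymous.
Total: 0 + 0 + 2 = 2.

2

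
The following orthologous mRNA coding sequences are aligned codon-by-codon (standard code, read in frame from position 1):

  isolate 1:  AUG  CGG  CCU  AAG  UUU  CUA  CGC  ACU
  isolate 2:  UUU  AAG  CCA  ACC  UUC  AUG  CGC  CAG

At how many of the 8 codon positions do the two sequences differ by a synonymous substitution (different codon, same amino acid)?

2

Codon 1: AUG Met / UUU Phe — nonsynonymous.
Codon 2: CGG Arg / AAG Lys — nonsynonymous.
Codon 3: CCU Pro / CCA Pro — synonymous.
Codon 4: AAG Lys / ACC Thr — nonsynonymous.
Codon 5: UUU Phe / UUC Phe — synonymous.
Codon 6: CUA Leu / AUG Met — nonsynonymous.
Codon 7: CGC Arg / CGC Arg — identical.
Codon 8: ACU Thr / CAG Gln — nonsynonymous.
Synonymous differences: 2.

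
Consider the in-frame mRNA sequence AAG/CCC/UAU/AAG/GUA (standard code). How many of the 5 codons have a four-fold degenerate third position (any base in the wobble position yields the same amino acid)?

Codon 1 AAG (Lys): third position 2-fold.
Codon 2 CCC (Pro): third position 4-fold.
Codon 3 UAU (Tyr): third position 2-fold.
Codon 4 AAG (Lys): third position 2-fold.
Codon 5 GUA (Val): third position 4-fold.
Four-fold degenerate third positions: 2.

2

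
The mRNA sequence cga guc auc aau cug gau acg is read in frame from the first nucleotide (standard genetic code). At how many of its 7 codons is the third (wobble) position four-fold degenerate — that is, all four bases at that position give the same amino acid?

Codon 1 CGA (Arg): third position 4-fold.
Codon 2 GUC (Val): third position 4-fold.
Codon 3 AUC (Ile): third position 3-fold.
Codon 4 AAU (Asn): third position 2-fold.
Codon 5 CUG (Leu): third position 4-fold.
Codon 6 GAU (Asp): third position 2-fold.
Codon 7 ACG (Thr): third position 4-fold.
Four-fold degenerate third positions: 4.

4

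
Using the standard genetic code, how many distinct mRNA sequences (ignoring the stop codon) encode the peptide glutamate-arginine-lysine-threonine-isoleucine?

Glu: 2 codons.
Arg: 6 codons.
Lys: 2 codons.
Thr: 4 codons.
Ile: 3 codons.
2 × 6 × 2 × 4 × 3 = 288.

288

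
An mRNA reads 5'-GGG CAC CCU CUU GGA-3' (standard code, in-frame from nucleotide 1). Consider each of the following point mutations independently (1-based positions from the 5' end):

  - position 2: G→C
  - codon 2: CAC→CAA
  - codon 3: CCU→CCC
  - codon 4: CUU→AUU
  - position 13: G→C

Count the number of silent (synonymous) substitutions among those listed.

1

Codon 1: GGG (Gly) → GCG (Ala) — missense.
Codon 2: CAC (His) → CAA (Gln) — missense.
Codon 3: CCU (Pro) → CCC (Pro) — synonymous.
Codon 4: CUU (Leu) → AUU (Ile) — missense.
Codon 5: GGA (Gly) → CGA (Arg) — missense.
Synonymous: 1 of 5.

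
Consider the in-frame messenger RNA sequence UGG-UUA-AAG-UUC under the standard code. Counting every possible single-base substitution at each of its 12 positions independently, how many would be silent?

Codon 1 (UGG, Trp): 0 synonymous substitutions.
Codon 2 (UUA, Leu): 2 synonymous substitutions.
Codon 3 (AAG, Lys): 1 synonymous substitution.
Codon 4 (UUC, Phe): 1 synonymous substitution.
Total: 0 + 2 + 1 + 1 = 4.

4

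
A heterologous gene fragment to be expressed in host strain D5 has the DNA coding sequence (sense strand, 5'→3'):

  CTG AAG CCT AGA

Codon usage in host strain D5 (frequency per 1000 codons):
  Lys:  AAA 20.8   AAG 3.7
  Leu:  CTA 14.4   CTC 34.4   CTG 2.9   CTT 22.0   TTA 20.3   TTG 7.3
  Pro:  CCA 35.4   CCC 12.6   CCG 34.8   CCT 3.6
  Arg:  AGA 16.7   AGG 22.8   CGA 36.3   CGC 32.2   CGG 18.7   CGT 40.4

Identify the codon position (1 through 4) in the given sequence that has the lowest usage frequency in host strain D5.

Codon 1 CTG (Leu): 2.9 per 1000.
Codon 2 AAG (Lys): 3.7 per 1000.
Codon 3 CCT (Pro): 3.6 per 1000.
Codon 4 AGA (Arg): 16.7 per 1000.
Lowest frequency is 2.9 at codon 1.

1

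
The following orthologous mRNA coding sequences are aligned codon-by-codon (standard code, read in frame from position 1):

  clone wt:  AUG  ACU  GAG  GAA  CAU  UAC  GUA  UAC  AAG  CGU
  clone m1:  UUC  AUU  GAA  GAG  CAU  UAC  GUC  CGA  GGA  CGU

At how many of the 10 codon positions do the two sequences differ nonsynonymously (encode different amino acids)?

4

Codon 1: AUG Met / UUC Phe — nonsynonymous.
Codon 2: ACU Thr / AUU Ile — nonsynonymous.
Codon 3: GAG Glu / GAA Glu — synonymous.
Codon 4: GAA Glu / GAG Glu — synonymous.
Codon 5: CAU His / CAU His — identical.
Codon 6: UAC Tyr / UAC Tyr — identical.
Codon 7: GUA Val / GUC Val — synonymous.
Codon 8: UAC Tyr / CGA Arg — nonsynonymous.
Codon 9: AAG Lys / GGA Gly — nonsynonymous.
Codon 10: CGU Arg / CGU Arg — identical.
Nonsynonymous differences: 4.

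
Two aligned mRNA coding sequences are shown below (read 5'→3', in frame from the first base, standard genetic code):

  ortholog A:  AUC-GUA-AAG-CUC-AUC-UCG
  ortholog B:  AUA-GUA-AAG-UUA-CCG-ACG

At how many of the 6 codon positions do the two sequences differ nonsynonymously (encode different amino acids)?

Codon 1: AUC Ile / AUA Ile — synonymous.
Codon 2: GUA Val / GUA Val — identical.
Codon 3: AAG Lys / AAG Lys — identical.
Codon 4: CUC Leu / UUA Leu — synonymous.
Codon 5: AUC Ile / CCG Pro — nonsynonymous.
Codon 6: UCG Ser / ACG Thr — nonsynonymous.
Nonsynonymous differences: 2.

2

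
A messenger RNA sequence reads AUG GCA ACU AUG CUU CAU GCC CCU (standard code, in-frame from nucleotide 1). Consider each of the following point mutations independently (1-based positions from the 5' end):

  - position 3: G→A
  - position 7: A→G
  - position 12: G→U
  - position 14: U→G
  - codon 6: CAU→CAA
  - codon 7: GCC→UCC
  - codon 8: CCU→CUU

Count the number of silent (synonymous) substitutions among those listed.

0

Codon 1: AUG (Met) → AUA (Ile) — missense.
Codon 3: ACU (Thr) → GCU (Ala) — missense.
Codon 4: AUG (Met) → AUU (Ile) — missense.
Codon 5: CUU (Leu) → CGU (Arg) — missense.
Codon 6: CAU (His) → CAA (Gln) — missense.
Codon 7: GCC (Ala) → UCC (Ser) — missense.
Codon 8: CCU (Pro) → CUU (Leu) — missense.
Synonymous: 0 of 7.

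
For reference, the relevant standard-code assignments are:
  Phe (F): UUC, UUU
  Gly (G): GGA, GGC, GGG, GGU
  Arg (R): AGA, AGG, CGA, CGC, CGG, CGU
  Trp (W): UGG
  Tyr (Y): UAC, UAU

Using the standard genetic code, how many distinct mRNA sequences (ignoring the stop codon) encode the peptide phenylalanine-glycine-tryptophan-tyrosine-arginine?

96

Phe: 2 codons.
Gly: 4 codons.
Trp: 1 codon.
Tyr: 2 codons.
Arg: 6 codons.
2 × 4 × 1 × 2 × 6 = 96.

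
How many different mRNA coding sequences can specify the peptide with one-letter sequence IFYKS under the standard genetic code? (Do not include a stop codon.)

Ile: 3 codons.
Phe: 2 codons.
Tyr: 2 codons.
Lys: 2 codons.
Ser: 6 codons.
3 × 2 × 2 × 2 × 6 = 144.

144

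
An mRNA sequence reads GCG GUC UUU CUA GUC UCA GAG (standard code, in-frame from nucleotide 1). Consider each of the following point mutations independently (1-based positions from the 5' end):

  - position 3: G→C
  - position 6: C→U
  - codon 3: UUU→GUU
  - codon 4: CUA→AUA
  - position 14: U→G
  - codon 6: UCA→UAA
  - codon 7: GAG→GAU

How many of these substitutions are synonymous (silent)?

Codon 1: GCG (Ala) → GCC (Ala) — synonymous.
Codon 2: GUC (Val) → GUU (Val) — synonymous.
Codon 3: UUU (Phe) → GUU (Val) — missense.
Codon 4: CUA (Leu) → AUA (Ile) — missense.
Codon 5: GUC (Val) → GGC (Gly) — missense.
Codon 6: UCA (Ser) → UAA (Stop) — nonsense.
Codon 7: GAG (Glu) → GAU (Asp) — missense.
Synonymous: 2 of 7.

2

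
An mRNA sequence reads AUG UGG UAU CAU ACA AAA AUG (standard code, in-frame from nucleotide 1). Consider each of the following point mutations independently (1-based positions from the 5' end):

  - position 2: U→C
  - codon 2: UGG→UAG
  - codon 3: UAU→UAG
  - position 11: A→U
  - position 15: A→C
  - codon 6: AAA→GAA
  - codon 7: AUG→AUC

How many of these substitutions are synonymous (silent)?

1

Codon 1: AUG (Met) → ACG (Thr) — missense.
Codon 2: UGG (Trp) → UAG (Stop) — nonsense.
Codon 3: UAU (Tyr) → UAG (Stop) — nonsense.
Codon 4: CAU (His) → CUU (Leu) — missense.
Codon 5: ACA (Thr) → ACC (Thr) — synonymous.
Codon 6: AAA (Lys) → GAA (Glu) — missense.
Codon 7: AUG (Met) → AUC (Ile) — missense.
Synonymous: 1 of 7.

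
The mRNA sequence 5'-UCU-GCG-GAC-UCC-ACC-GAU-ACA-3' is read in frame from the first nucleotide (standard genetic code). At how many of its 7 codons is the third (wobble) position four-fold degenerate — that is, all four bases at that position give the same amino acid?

5

Codon 1 UCU (Ser): third position 4-fold.
Codon 2 GCG (Ala): third position 4-fold.
Codon 3 GAC (Asp): third position 2-fold.
Codon 4 UCC (Ser): third position 4-fold.
Codon 5 ACC (Thr): third position 4-fold.
Codon 6 GAU (Asp): third position 2-fold.
Codon 7 ACA (Thr): third position 4-fold.
Four-fold degenerate third positions: 5.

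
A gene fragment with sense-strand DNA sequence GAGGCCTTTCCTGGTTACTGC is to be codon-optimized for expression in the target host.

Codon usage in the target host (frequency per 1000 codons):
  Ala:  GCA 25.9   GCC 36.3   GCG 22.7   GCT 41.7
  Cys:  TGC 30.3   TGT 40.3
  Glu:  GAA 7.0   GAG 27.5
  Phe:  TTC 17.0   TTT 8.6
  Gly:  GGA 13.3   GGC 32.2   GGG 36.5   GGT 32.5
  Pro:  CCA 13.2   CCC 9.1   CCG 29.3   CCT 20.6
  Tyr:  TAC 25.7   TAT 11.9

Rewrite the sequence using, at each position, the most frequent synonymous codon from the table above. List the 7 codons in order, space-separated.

GAG GCT TTC CCG GGG TAC TGT

Codon 1 (Glu): best is GAG at 27.5.
Codon 2 (Ala): best is GCT at 41.7.
Codon 3 (Phe): best is TTC at 17.0.
Codon 4 (Pro): best is CCG at 29.3.
Codon 5 (Gly): best is GGG at 36.5.
Codon 6 (Tyr): best is TAC at 25.7.
Codon 7 (Cys): best is TGT at 40.3.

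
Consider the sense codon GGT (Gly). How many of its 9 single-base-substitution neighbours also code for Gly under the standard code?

Position 1: none → 0 synonymous.
Position 2: none → 0 synonymous.
Position 3: GGC, GGA, GGG → 3 synonymous.
Total: 0 + 0 + 3 = 3.

3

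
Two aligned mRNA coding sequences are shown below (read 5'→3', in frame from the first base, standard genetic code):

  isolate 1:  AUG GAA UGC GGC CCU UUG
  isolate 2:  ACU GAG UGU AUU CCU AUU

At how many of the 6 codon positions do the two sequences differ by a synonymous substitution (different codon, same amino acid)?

Codon 1: AUG Met / ACU Thr — nonsynonymous.
Codon 2: GAA Glu / GAG Glu — synonymous.
Codon 3: UGC Cys / UGU Cys — synonymous.
Codon 4: GGC Gly / AUU Ile — nonsynonymous.
Codon 5: CCU Pro / CCU Pro — identical.
Codon 6: UUG Leu / AUU Ile — nonsynonymous.
Synonymous differences: 2.

2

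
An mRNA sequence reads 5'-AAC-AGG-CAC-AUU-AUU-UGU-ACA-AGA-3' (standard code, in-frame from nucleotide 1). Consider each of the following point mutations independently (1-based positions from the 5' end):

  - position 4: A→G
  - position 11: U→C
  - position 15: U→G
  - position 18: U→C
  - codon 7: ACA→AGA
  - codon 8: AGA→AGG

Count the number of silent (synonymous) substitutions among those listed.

Codon 2: AGG (Arg) → GGG (Gly) — missense.
Codon 4: AUU (Ile) → ACU (Thr) — missense.
Codon 5: AUU (Ile) → AUG (Met) — missense.
Codon 6: UGU (Cys) → UGC (Cys) — synonymous.
Codon 7: ACA (Thr) → AGA (Arg) — missense.
Codon 8: AGA (Arg) → AGG (Arg) — synonymous.
Synonymous: 2 of 6.

2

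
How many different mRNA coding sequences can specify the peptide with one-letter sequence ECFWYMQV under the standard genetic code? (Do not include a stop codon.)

Glu: 2 codons.
Cys: 2 codons.
Phe: 2 codons.
Trp: 1 codon.
Tyr: 2 codons.
Met: 1 codon.
Gln: 2 codons.
Val: 4 codons.
2 × 2 × 2 × 1 × 2 × 1 × 2 × 4 = 128.

128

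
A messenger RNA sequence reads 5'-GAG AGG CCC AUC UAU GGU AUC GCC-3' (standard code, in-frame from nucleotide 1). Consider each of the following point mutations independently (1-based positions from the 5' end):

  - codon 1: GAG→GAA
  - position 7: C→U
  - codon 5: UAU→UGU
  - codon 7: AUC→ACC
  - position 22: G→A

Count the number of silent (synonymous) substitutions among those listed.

1

Codon 1: GAG (Glu) → GAA (Glu) — synonymous.
Codon 3: CCC (Pro) → UCC (Ser) — missense.
Codon 5: UAU (Tyr) → UGU (Cys) — missense.
Codon 7: AUC (Ile) → ACC (Thr) — missense.
Codon 8: GCC (Ala) → ACC (Thr) — missense.
Synonymous: 1 of 5.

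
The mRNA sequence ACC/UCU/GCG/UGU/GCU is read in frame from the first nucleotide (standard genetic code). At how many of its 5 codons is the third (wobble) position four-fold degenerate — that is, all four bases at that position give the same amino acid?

4

Codon 1 ACC (Thr): third position 4-fold.
Codon 2 UCU (Ser): third position 4-fold.
Codon 3 GCG (Ala): third position 4-fold.
Codon 4 UGU (Cys): third position 2-fold.
Codon 5 GCU (Ala): third position 4-fold.
Four-fold degenerate third positions: 4.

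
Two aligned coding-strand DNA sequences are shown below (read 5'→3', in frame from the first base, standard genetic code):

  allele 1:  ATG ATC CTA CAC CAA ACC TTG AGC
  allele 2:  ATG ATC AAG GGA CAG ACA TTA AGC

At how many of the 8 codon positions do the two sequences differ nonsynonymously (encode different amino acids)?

Codon 1: ATG Met / ATG Met — identical.
Codon 2: ATC Ile / ATC Ile — identical.
Codon 3: CTA Leu / AAG Lys — nonsynonymous.
Codon 4: CAC His / GGA Gly — nonsynonymous.
Codon 5: CAA Gln / CAG Gln — synonymous.
Codon 6: ACC Thr / ACA Thr — synonymous.
Codon 7: TTG Leu / TTA Leu — synonymous.
Codon 8: AGC Ser / AGC Ser — identical.
Nonsynonymous differences: 2.

2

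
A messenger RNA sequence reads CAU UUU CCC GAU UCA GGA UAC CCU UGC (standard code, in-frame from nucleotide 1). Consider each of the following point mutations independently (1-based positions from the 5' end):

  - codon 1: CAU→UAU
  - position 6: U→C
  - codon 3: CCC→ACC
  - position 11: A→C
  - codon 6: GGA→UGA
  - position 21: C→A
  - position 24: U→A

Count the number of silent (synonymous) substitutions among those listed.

Codon 1: CAU (His) → UAU (Tyr) — missense.
Codon 2: UUU (Phe) → UUC (Phe) — synonymous.
Codon 3: CCC (Pro) → ACC (Thr) — missense.
Codon 4: GAU (Asp) → GCU (Ala) — missense.
Codon 6: GGA (Gly) → UGA (Stop) — nonsense.
Codon 7: UAC (Tyr) → UAA (Stop) — nonsense.
Codon 8: CCU (Pro) → CCA (Pro) — synonymous.
Synonymous: 2 of 7.

2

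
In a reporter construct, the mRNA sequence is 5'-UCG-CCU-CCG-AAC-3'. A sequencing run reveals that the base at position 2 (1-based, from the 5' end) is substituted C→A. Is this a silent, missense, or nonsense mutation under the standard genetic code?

Position 2 falls in codon 1: UCG → Ser.
After the substitution the codon is UAG → Stop.
The new codon is a stop codon, so this is a nonsense mutation.

nonsense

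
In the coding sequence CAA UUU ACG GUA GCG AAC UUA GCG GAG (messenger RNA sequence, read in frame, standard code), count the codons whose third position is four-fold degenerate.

4

Codon 1 CAA (Gln): third position 2-fold.
Codon 2 UUU (Phe): third position 2-fold.
Codon 3 ACG (Thr): third position 4-fold.
Codon 4 GUA (Val): third position 4-fold.
Codon 5 GCG (Ala): third position 4-fold.
Codon 6 AAC (Asn): third position 2-fold.
Codon 7 UUA (Leu): third position 2-fold.
Codon 8 GCG (Ala): third position 4-fold.
Codon 9 GAG (Glu): third position 2-fold.
Four-fold degenerate third positions: 4.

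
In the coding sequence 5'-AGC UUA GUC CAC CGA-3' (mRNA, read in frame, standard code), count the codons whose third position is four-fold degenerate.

Codon 1 AGC (Ser): third position 2-fold.
Codon 2 UUA (Leu): third position 2-fold.
Codon 3 GUC (Val): third position 4-fold.
Codon 4 CAC (His): third position 2-fold.
Codon 5 CGA (Arg): third position 4-fold.
Four-fold degenerate third positions: 2.

2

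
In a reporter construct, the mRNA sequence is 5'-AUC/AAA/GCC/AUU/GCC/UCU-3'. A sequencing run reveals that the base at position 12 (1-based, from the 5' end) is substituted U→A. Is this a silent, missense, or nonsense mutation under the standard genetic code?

Position 12 falls in codon 4: AUU → Ile.
After the substitution the codon is AUA → Ile.
Both encode Ile, so the change is synonymous.

silent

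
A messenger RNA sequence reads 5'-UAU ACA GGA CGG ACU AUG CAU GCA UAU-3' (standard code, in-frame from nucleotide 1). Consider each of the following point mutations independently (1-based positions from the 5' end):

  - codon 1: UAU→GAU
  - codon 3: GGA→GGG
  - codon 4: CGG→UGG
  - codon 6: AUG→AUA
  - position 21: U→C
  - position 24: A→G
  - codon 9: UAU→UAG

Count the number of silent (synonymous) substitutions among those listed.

Codon 1: UAU (Tyr) → GAU (Asp) — missense.
Codon 3: GGA (Gly) → GGG (Gly) — synonymous.
Codon 4: CGG (Arg) → UGG (Trp) — missense.
Codon 6: AUG (Met) → AUA (Ile) — missense.
Codon 7: CAU (His) → CAC (His) — synonymous.
Codon 8: GCA (Ala) → GCG (Ala) — synonymous.
Codon 9: UAU (Tyr) → UAG (Stop) — nonsense.
Synonymous: 3 of 7.

3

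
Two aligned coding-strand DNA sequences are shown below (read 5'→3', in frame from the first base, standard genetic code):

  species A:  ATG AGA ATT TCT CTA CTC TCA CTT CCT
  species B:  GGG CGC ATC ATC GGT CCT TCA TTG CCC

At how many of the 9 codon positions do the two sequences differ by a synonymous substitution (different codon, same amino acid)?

4

Codon 1: ATG Met / GGG Gly — nonsynonymous.
Codon 2: AGA Arg / CGC Arg — synonymous.
Codon 3: ATT Ile / ATC Ile — synonymous.
Codon 4: TCT Ser / ATC Ile — nonsynonymous.
Codon 5: CTA Leu / GGT Gly — nonsynonymous.
Codon 6: CTC Leu / CCT Pro — nonsynonymous.
Codon 7: TCA Ser / TCA Ser — identical.
Codon 8: CTT Leu / TTG Leu — synonymous.
Codon 9: CCT Pro / CCC Pro — synonymous.
Synonymous differences: 4.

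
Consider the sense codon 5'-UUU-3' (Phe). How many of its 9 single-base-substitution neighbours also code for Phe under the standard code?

1

Position 1: none → 0 synonymous.
Position 2: none → 0 synonymous.
Position 3: UUC → 1 synonymous.
Total: 0 + 0 + 1 = 1.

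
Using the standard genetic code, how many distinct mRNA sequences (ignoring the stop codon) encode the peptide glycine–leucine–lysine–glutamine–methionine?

96

Gly: 4 codons.
Leu: 6 codons.
Lys: 2 codons.
Gln: 2 codons.
Met: 1 codon.
4 × 6 × 2 × 2 × 1 = 96.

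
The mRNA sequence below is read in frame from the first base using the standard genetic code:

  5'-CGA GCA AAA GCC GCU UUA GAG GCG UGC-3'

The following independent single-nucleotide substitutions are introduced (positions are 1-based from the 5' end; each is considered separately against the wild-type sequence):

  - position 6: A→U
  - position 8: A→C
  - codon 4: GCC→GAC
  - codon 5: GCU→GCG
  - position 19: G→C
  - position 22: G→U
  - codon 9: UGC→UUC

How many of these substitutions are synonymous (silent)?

2

Codon 2: GCA (Ala) → GCU (Ala) — synonymous.
Codon 3: AAA (Lys) → ACA (Thr) — missense.
Codon 4: GCC (Ala) → GAC (Asp) — missense.
Codon 5: GCU (Ala) → GCG (Ala) — synonymous.
Codon 7: GAG (Glu) → CAG (Gln) — missense.
Codon 8: GCG (Ala) → UCG (Ser) — missense.
Codon 9: UGC (Cys) → UUC (Phe) — missense.
Synonymous: 2 of 7.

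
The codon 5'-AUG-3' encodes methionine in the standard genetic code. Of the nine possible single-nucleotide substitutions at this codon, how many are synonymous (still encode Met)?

Position 1: none → 0 synonymous.
Position 2: none → 0 synonymous.
Position 3: none → 0 synonymous.
Total: 0 + 0 + 0 = 0.

0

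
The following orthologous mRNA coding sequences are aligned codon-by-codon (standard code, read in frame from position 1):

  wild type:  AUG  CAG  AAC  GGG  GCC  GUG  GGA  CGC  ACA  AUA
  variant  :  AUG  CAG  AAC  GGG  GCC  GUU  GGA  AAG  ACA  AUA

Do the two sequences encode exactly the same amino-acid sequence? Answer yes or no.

no

Codon 1: AUG Met / AUG Met — identical.
Codon 2: CAG Gln / CAG Gln — identical.
Codon 3: AAC Asn / AAC Asn — identical.
Codon 4: GGG Gly / GGG Gly — identical.
Codon 5: GCC Ala / GCC Ala — identical.
Codon 6: GUG Val / GUU Val — synonymous.
Codon 7: GGA Gly / GGA Gly — identical.
Codon 8: CGC Arg / AAG Lys — nonsynonymous.
Codon 9: ACA Thr / ACA Thr — identical.
Codon 10: AUA Ile / AUA Ile — identical.
Nonsynonymous differences: 1 → different protein.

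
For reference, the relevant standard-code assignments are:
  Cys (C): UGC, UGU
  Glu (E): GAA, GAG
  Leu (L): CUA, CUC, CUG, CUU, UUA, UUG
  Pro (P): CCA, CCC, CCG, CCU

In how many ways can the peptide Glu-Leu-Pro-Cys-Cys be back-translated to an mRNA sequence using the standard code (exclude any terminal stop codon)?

Glu: 2 codons.
Leu: 6 codons.
Pro: 4 codons.
Cys: 2 codons.
Cys: 2 codons.
2 × 6 × 4 × 2 × 2 = 192.

192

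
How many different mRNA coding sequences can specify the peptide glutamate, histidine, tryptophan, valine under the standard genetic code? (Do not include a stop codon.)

16

Glu: 2 codons.
His: 2 codons.
Trp: 1 codon.
Val: 4 codons.
2 × 2 × 1 × 4 = 16.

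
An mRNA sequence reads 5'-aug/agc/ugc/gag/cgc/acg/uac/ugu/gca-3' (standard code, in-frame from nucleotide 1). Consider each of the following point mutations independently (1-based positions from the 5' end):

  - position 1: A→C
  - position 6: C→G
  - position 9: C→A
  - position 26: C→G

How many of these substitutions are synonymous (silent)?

0

Codon 1: AUG (Met) → CUG (Leu) — missense.
Codon 2: AGC (Ser) → AGG (Arg) — missense.
Codon 3: UGC (Cys) → UGA (Stop) — nonsense.
Codon 9: GCA (Ala) → GGA (Gly) — missense.
Synonymous: 0 of 4.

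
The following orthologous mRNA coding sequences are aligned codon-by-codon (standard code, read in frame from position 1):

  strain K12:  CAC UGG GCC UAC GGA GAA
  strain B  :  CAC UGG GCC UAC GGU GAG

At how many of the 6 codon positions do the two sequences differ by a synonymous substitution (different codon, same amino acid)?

Codon 1: CAC His / CAC His — identical.
Codon 2: UGG Trp / UGG Trp — identical.
Codon 3: GCC Ala / GCC Ala — identical.
Codon 4: UAC Tyr / UAC Tyr — identical.
Codon 5: GGA Gly / GGU Gly — synonymous.
Codon 6: GAA Glu / GAG Glu — synonymous.
Synonymous differences: 2.

2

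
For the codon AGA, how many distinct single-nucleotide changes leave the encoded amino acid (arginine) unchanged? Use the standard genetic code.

Position 1: CGA → 1 synonymous.
Position 2: none → 0 synonymous.
Position 3: AGG → 1 synonymous.
Total: 1 + 0 + 1 = 2.

2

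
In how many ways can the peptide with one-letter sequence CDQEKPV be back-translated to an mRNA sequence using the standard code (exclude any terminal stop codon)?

Cys: 2 codons.
Asp: 2 codons.
Gln: 2 codons.
Glu: 2 codons.
Lys: 2 codons.
Pro: 4 codons.
Val: 4 codons.
2 × 2 × 2 × 2 × 2 × 4 × 4 = 512.

512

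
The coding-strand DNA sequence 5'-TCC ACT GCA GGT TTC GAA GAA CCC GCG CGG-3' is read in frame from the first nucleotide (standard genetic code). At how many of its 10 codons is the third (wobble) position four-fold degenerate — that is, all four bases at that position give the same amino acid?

7

Codon 1 TCC (Ser): third position 4-fold.
Codon 2 ACT (Thr): third position 4-fold.
Codon 3 GCA (Ala): third position 4-fold.
Codon 4 GGT (Gly): third position 4-fold.
Codon 5 TTC (Phe): third position 2-fold.
Codon 6 GAA (Glu): third position 2-fold.
Codon 7 GAA (Glu): third position 2-fold.
Codon 8 CCC (Pro): third position 4-fold.
Codon 9 GCG (Ala): third position 4-fold.
Codon 10 CGG (Arg): third position 4-fold.
Four-fold degenerate third positions: 7.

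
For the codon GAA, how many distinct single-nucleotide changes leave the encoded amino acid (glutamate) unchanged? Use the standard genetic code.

Position 1: none → 0 synonymous.
Position 2: none → 0 synonymous.
Position 3: GAG → 1 synonymous.
Total: 0 + 0 + 1 = 1.

1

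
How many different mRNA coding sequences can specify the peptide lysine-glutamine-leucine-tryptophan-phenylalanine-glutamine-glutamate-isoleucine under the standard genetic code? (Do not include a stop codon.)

576

Lys: 2 codons.
Gln: 2 codons.
Leu: 6 codons.
Trp: 1 codon.
Phe: 2 codons.
Gln: 2 codons.
Glu: 2 codons.
Ile: 3 codons.
2 × 2 × 6 × 1 × 2 × 2 × 2 × 3 = 576.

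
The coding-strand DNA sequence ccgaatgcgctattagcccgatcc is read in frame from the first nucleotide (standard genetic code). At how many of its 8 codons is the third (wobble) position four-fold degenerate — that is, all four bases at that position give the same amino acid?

Codon 1 CCG (Pro): third position 4-fold.
Codon 2 AAT (Asn): third position 2-fold.
Codon 3 GCG (Ala): third position 4-fold.
Codon 4 CTA (Leu): third position 4-fold.
Codon 5 TTA (Leu): third position 2-fold.
Codon 6 GCC (Ala): third position 4-fold.
Codon 7 CGA (Arg): third position 4-fold.
Codon 8 TCC (Ser): third position 4-fold.
Four-fold degenerate third positions: 6.

6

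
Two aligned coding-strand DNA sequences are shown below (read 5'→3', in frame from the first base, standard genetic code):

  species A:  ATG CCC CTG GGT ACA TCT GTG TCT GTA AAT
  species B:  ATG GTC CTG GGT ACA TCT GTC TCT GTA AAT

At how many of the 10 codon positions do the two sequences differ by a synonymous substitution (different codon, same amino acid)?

1

Codon 1: ATG Met / ATG Met — identical.
Codon 2: CCC Pro / GTC Val — nonsynonymous.
Codon 3: CTG Leu / CTG Leu — identical.
Codon 4: GGT Gly / GGT Gly — identical.
Codon 5: ACA Thr / ACA Thr — identical.
Codon 6: TCT Ser / TCT Ser — identical.
Codon 7: GTG Val / GTC Val — synonymous.
Codon 8: TCT Ser / TCT Ser — identical.
Codon 9: GTA Val / GTA Val — identical.
Codon 10: AAT Asn / AAT Asn — identical.
Synonymous differences: 1.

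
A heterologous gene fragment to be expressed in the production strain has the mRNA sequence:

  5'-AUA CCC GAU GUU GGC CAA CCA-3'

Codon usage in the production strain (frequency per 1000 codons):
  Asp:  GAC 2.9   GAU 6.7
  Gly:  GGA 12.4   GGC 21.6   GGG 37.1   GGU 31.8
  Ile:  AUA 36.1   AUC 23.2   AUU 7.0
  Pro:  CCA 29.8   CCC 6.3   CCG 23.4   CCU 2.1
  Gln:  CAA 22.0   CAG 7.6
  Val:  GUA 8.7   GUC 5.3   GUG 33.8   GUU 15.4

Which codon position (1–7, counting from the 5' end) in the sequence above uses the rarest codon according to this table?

Codon 1 AUA (Ile): 36.1 per 1000.
Codon 2 CCC (Pro): 6.3 per 1000.
Codon 3 GAU (Asp): 6.7 per 1000.
Codon 4 GUU (Val): 15.4 per 1000.
Codon 5 GGC (Gly): 21.6 per 1000.
Codon 6 CAA (Gln): 22.0 per 1000.
Codon 7 CCA (Pro): 29.8 per 1000.
Lowest frequency is 6.3 at codon 2.

2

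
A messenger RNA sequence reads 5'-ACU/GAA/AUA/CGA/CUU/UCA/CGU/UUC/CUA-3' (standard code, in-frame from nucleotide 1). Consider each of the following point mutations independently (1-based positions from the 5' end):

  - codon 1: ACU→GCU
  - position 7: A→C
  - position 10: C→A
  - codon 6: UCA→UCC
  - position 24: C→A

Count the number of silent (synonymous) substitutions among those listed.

2

Codon 1: ACU (Thr) → GCU (Ala) — missense.
Codon 3: AUA (Ile) → CUA (Leu) — missense.
Codon 4: CGA (Arg) → AGA (Arg) — synonymous.
Codon 6: UCA (Ser) → UCC (Ser) — synonymous.
Codon 8: UUC (Phe) → UUA (Leu) — missense.
Synonymous: 2 of 5.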